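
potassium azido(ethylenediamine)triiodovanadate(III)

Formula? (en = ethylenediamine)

K[V(en)I3(N3)]

Ligands: 1 azido (N3, -1), 1 ethylenediamine (en, neutral), 3 iodo (I, -1). Ligand charge sum = -4.
With V in oxidation state +3, the complex ion is [V...]^1−.
Charge balance with potassium (+1) requires 1 complex ion per 1 potassium.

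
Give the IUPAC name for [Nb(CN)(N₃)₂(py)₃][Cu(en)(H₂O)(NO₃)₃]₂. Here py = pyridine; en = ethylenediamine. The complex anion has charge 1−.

The complex anion is given as 1−; its ligand charges sum to -3, so Cu = +2.
With 2 anions per cation, the cation must be 2×1 = 2+.
Cation: ligand charges sum to -3; for the ion to be 2+, Nb = +5.

diazidocyanotris(pyridine)niobium(V) aqua(ethylenediamine)trinitratocuprate(II)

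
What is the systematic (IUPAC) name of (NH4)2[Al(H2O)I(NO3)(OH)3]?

The 2 ammonium counter-ions carry a total charge of +2, so each complex ion is 2−.
Ligand charges: 1×aqua (neutral), 3×hydroxo (-1 each), 1×nitrato (-1 each), 1×iodo (-1 each); total -5. So Al + (-5) = 2−, giving Al = +3.
The complex ion is anionic, so aluminium takes the -ate form aluminate(III).

ammonium aquatrihydroxoiodonitratoaluminate(III)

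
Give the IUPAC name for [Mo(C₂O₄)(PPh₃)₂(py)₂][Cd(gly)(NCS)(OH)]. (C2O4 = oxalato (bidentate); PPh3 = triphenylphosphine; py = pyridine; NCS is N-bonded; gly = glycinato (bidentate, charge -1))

oxalatobis(pyridine)bis(triphenylphosphine)molybdenum(III) (glycinato)hydroxoisothiocyanatocadmate(II)

Both ions are complex: the cation is named first with the plain metal name, the anion second with the -ate form; each ion's ligands are alphabetised independently.
Cadmium is always +2 in its complexes; the anion's ligand charges sum to -3, so the complex anion is 1−.
A 1:1 salt means the cation carries the equal and opposite charge, 1+.
Cation: ligand charges sum to -2; for the ion to be 1+, Mo = +3.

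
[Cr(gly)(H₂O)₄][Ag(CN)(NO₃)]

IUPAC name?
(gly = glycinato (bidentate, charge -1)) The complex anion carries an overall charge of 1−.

tetraaqua(glycinato)chromium(II) cyanonitratoargentate(I)

Both ions are complex: the cation is named first with the plain metal name, the anion second with the -ate form; each ion's ligands are alphabetised independently.
The complex anion is given as 1−; its ligand charges sum to -2, so Ag = +1.
A 1:1 salt means the cation carries the equal and opposite charge, 1+.
Cation: ligand charges sum to -1; for the ion to be 1+, Cr = +2.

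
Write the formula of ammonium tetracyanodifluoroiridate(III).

(NH4)3[Ir(CN)4F2]

Ligands: 2 fluoro (F, -1), 4 cyano (CN, -1). Ligand charge sum = -6.
With Ir in oxidation state +3, the complex ion is [Ir...]^3−.
Charge balance with ammonium (+1) requires 1 complex ion per 3 ammonium.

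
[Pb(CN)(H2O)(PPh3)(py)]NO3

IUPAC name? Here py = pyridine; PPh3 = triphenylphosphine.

aquacyano(pyridine)(triphenylphosphine)lead(II) nitrate

The 1 nitrate counter-ion carries a total charge of -1, so each complex ion is 1+.
Ligand charges: 1×pyridine (neutral), 1×triphenylphosphine (neutral), 1×cyano (-1 each), 1×aqua (neutral); total -1. So Pb + (-1) = 1+, giving Pb = +2.
Ligands are named alphabetically: aqua before cyano before pyridine before triphenylphosphine.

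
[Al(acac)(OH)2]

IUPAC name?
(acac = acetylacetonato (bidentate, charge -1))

There is no counter-ion, so the complex is neutral overall.
Ligand charges: 2×hydroxo (-1 each), 1×acetylacetonato (-1 each); total -3. So Al + (-3) = 0, giving Al = +3.
Ligands are named alphabetically: acetylacetonato before hydroxo.

(acetylacetonato)dihydroxoaluminium(III)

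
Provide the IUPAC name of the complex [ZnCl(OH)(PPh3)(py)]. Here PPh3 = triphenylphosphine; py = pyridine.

There is no counter-ion, so the complex is neutral overall.
Ligand charges: 1×triphenylphosphine (neutral), 1×pyridine (neutral), 1×chloro (-1 each), 1×hydroxo (-1 each); total -2. So Zn + (-2) = 0, giving Zn = +2.
Ligands are named alphabetically: chloro before hydroxo before pyridine before triphenylphosphine.

chlorohydroxo(pyridine)(triphenylphosphine)zinc(II)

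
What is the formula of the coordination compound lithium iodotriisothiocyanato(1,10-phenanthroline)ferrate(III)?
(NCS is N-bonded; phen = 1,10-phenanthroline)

Li[FeI(NCS)3(phen)]

Ligands: 3 isothiocyanato (NCS, -1), 1 iodo (I, -1), 1 1,10-phenanthroline (phen, neutral). Ligand charge sum = -4.
With Fe in oxidation state +3, the complex ion is [Fe...]^1−.
Charge balance with lithium (+1) requires 1 complex ion per 1 lithium.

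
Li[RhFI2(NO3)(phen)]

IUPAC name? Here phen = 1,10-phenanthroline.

The 1 lithium counter-ion carries a total charge of +1, so each complex ion is 1−.
Ligand charges: 1×nitrato (-1 each), 1×1,10-phenanthroline (neutral), 1×fluoro (-1 each), 2×iodo (-1 each); total -4. So Rh + (-4) = 1−, giving Rh = +3.
The complex ion is anionic, so rhodium takes the -ate form rhodate(III).

lithium fluorodiiodonitrato(1,10-phenanthroline)rhodate(III)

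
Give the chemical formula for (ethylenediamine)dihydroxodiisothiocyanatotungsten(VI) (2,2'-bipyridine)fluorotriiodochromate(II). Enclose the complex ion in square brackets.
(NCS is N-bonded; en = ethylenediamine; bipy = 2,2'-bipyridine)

Cation [W…]: ligand charges -4, W(VI) ⇒ ion charge 2+.
Anion [Cr…]: ligand charges -4, Cr(II) ⇒ ion charge 2−.

[W(en)(NCS)2(OH)2][Cr(bipy)FI3]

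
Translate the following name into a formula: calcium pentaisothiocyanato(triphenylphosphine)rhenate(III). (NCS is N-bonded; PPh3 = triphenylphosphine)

Ligands: 5 isothiocyanato (NCS, -1), 1 triphenylphosphine (PPh3, neutral). Ligand charge sum = -5.
Charge balance with calcium (+2) requires 1 complex ion per 1 calcium.

Ca[Re(NCS)5(PPh3)]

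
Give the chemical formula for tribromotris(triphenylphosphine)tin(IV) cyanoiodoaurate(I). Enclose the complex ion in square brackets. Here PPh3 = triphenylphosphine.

[SnBr3(PPh3)3][Au(CN)I]

Cation [Sn…]: ligand charges -3, Sn(IV) ⇒ ion charge 1+.
Anion [Au…]: ligand charges -2, Au(I) ⇒ ion charge 1−.
One 1+ cation balances one 1− anion.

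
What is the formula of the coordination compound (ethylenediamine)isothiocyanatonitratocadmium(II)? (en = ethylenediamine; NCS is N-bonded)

Ligands: 1 nitrato (NO3, -1), 1 ethylenediamine (en, neutral), 1 isothiocyanato (NCS, -1). Ligand charge sum = -2.
With Cd in oxidation state +2, the complex ion is [Cd...].

[Cd(en)(NCS)(NO3)]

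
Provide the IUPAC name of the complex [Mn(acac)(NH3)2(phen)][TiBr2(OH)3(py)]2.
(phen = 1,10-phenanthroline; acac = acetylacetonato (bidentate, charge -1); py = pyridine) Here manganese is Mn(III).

(acetylacetonato)diammine(1,10-phenanthroline)manganese(III) dibromotrihydroxo(pyridine)titanate(IV)

Both ions are complex: the cation is named first with the plain metal name, the anion second with the -ate form; each ion's ligands are alphabetised independently.
Mn is given as +3; the cation's ligand charges sum to -1, so the complex cation is 2+.
With 2 anions per cation, each anion must be 2/2 = 1−.
Anion: ligand charges sum to -5; for the ion to be 1−, Ti = +4.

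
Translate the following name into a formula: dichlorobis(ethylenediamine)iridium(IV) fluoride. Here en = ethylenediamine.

Ligands: 2 chloro (Cl, -1), 2 ethylenediamine (en, neutral). Ligand charge sum = -2.
With Ir in oxidation state +4, the complex ion is [Ir...]^2+.
Charge balance with fluoride (-1) requires 1 complex ion per 2 fluoride.

[IrCl2(en)2]F2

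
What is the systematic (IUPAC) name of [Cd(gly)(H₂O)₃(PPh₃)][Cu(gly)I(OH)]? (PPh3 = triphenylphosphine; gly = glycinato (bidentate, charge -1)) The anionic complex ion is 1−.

triaqua(glycinato)(triphenylphosphine)cadmium(II) (glycinato)hydroxoiodocuprate(II)

Both ions are complex: the cation is named first with the plain metal name, the anion second with the -ate form; each ion's ligands are alphabetised independently.
The complex anion is given as 1−; its ligand charges sum to -3, so Cu = +2.
A 1:1 salt means the cation carries the equal and opposite charge, 1+.
Cation: ligand charges sum to -1; for the ion to be 1+, Cd = +2.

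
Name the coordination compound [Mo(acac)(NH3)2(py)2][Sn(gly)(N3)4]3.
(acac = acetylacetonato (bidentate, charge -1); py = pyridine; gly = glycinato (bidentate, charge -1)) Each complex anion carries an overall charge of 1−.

(acetylacetonato)diamminebis(pyridine)molybdenum(IV) tetraazido(glycinato)stannate(IV)

Both ions are complex: the cation is named first with the plain metal name, the anion second with the -ate form; each ion's ligands are alphabetised independently.
The complex anion is given as 1−; its ligand charges sum to -5, so Sn = +4.
With 3 anions per cation, the cation must be 3×1 = 3+.
Cation: ligand charges sum to -1; for the ion to be 3+, Mo = +4.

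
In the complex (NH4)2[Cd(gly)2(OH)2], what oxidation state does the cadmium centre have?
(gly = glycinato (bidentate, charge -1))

+2

2 ammonium outside the brackets (+1 each) → the complex ion is 2−.
Ligand charges: 2×gly = -2; 2×OH = -2; sum -4.
Cd + (-4) = 2− ⇒ Cd is +2.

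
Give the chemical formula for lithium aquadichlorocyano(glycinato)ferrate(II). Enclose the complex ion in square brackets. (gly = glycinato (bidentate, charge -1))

Ligands: 1 aqua (H2O, neutral), 2 chloro (Cl, -1), 1 cyano (CN, -1), 1 glycinato (gly, -1). Ligand charge sum = -4.
With Fe in oxidation state +2, the complex ion is [Fe...]^2−.
Charge balance with lithium (+1) requires 1 complex ion per 2 lithium.

Li2[FeCl2(CN)(gly)(H2O)]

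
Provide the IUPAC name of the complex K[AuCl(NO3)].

The 1 potassium counter-ion carries a total charge of +1, so each complex ion is 1−.
Ligand charges: 1×nitrato (-1 each), 1×chloro (-1 each); total -2. So Au + (-2) = 1−, giving Au = +1.
Ligands are named alphabetically: chloro before nitrato.
The complex ion is anionic, so gold takes the -ate form aurate(I).

potassium chloronitratoaurate(I)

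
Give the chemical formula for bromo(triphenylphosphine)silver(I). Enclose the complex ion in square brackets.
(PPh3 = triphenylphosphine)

[AgBr(PPh3)]

Ligands: 1 bromo (Br, -1), 1 triphenylphosphine (PPh3, neutral). Ligand charge sum = -1.
With Ag in oxidation state +1, the complex ion is [Ag...].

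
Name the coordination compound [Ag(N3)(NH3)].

There is no counter-ion, so the complex is neutral overall.
Ligand charges: 1×azido (-1 each), 1×ammine (neutral); total -1. So Ag + (-1) = 0, giving Ag = +1.
Ligands are named alphabetically: ammine before azido.

ammineazidosilver(I)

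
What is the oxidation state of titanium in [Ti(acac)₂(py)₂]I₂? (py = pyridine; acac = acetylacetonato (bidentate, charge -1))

2 iodide outside the brackets (-1 each) → the complex ion is 2+.
Ligand charges: 2×py neutral; 2×acac = -2; sum -2.
Ti + (-2) = 2+ ⇒ Ti is +4.

+4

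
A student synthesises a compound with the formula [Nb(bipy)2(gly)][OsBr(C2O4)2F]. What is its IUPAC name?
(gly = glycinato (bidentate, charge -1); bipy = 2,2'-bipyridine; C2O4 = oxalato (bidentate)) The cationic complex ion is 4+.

Both ions are complex: the cation is named first with the plain metal name, the anion second with the -ate form; each ion's ligands are alphabetised independently.
The complex cation is given as 4+; its ligand charges sum to -1, so Nb = +5.
A 1:1 salt means the anion carries the equal and opposite charge, 4−.
Anion: ligand charges sum to -6; for the ion to be 4−, Os = +2.

bis(2,2'-bipyridine)(glycinato)niobium(V) bromofluorodioxalatoosmate(II)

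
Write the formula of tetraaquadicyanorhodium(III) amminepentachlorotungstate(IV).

Cation [Rh…]: ligand charges -2, Rh(III) ⇒ ion charge 1+.
Anion [W…]: ligand charges -5, W(IV) ⇒ ion charge 1−.

[Rh(CN)2(H2O)4][WCl5(NH3)]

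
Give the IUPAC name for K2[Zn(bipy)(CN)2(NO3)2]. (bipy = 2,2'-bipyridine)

potassium (2,2'-bipyridine)dicyanodinitratozincate(II)

The 2 potassium counter-ions carry a total charge of +2, so each complex ion is 2−.
Ligand charges: 2×cyano (-1 each), 2×nitrato (-1 each), 1×2,2'-bipyridine (neutral); total -4. So Zn + (-4) = 2−, giving Zn = +2.
Ligands are named alphabetically: bipyridine before cyano before nitrato.
The complex ion is anionic, so zinc takes the -ate form zincate(II).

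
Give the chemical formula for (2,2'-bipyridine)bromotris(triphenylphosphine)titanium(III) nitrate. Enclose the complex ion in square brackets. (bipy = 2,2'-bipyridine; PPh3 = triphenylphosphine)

Ligands: 1 bromo (Br, -1), 1 2,2'-bipyridine (bipy, neutral), 3 triphenylphosphine (PPh3, neutral). Ligand charge sum = -1.
With Ti in oxidation state +3, the complex ion is [Ti...]^2+.
Charge balance with nitrate (-1) requires 1 complex ion per 2 nitrate.

[Ti(bipy)Br(PPh3)3](NO3)2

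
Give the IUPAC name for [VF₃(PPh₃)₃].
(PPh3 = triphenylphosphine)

trifluorotris(triphenylphosphine)vanadium(III)

There is no counter-ion, so the complex is neutral overall.
Ligand charges: 3×triphenylphosphine (neutral), 3×fluoro (-1 each); total -3. So V + (-3) = 0, giving V = +3.
Ligands are named alphabetically: fluoro before triphenylphosphine.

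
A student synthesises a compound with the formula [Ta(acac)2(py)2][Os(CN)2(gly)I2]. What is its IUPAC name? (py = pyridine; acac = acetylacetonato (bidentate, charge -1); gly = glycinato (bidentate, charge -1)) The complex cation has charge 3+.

bis(acetylacetonato)bis(pyridine)tantalum(V) dicyano(glycinato)diiodoosmate(II)

Both ions are complex: the cation is named first with the plain metal name, the anion second with the -ate form; each ion's ligands are alphabetised independently.
The complex cation is given as 3+; its ligand charges sum to -2, so Ta = +5.
A 1:1 salt means the anion carries the equal and opposite charge, 3−.
Anion: ligand charges sum to -5; for the ion to be 3−, Os = +2.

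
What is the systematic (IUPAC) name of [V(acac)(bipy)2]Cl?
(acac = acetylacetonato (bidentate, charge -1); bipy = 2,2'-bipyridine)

(acetylacetonato)bis(2,2'-bipyridine)vanadium(II) chloride

The 1 chloride counter-ion carries a total charge of -1, so each complex ion is 1+.
Ligand charges: 1×acetylacetonato (-1 each), 2×2,2'-bipyridine (neutral); total -1. So V + (-1) = 1+, giving V = +2.
Ligands are named alphabetically: acetylacetonato before bipyridine.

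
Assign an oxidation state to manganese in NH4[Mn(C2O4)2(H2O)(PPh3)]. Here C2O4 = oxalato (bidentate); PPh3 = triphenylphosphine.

+3

1 ammonium outside the brackets (+1 each) → the complex ion is 1−.
Ligand charges: 1×H2O neutral; 2×C2O4 = -4; 1×PPh3 neutral; sum -4.
Mn + (-4) = 1− ⇒ Mn is +3.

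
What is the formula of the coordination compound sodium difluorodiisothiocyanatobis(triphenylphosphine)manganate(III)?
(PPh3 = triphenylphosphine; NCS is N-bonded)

Ligands: 2 fluoro (F, -1), 2 triphenylphosphine (PPh3, neutral), 2 isothiocyanato (NCS, -1). Ligand charge sum = -4.
Charge balance with sodium (+1) requires 1 complex ion per 1 sodium.

Na[MnF2(NCS)2(PPh3)2]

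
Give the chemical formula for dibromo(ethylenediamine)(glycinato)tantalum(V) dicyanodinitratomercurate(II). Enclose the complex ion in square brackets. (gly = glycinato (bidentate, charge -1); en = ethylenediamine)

[TaBr2(en)(gly)][Hg(CN)2(NO3)2]

Cation [Ta…]: ligand charges -3, Ta(V) ⇒ ion charge 2+.
Anion [Hg…]: ligand charges -4, Hg(II) ⇒ ion charge 2−.
One 2+ cation balances one 2− anion.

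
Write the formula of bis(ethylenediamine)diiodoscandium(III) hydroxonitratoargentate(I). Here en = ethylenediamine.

[Sc(en)2I2][Ag(NO3)(OH)]

Cation [Sc…]: ligand charges -2, Sc(III) ⇒ ion charge 1+.
Anion [Ag…]: ligand charges -2, Ag(I) ⇒ ion charge 1−.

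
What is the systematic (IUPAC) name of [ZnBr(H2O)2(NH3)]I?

The 1 iodide counter-ion carries a total charge of -1, so each complex ion is 1+.
Ligand charges: 1×ammine (neutral), 1×bromo (-1 each), 2×aqua (neutral); total -1. So Zn + (-1) = 1+, giving Zn = +2.
Ligands are named alphabetically: ammine before aqua before bromo.

amminediaquabromozinc(II) iodide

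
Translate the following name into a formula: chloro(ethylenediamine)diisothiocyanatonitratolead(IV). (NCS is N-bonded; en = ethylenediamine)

[PbCl(en)(NCS)2(NO3)]

Ligands: 2 isothiocyanato (NCS, -1), 1 ethylenediamine (en, neutral), 1 chloro (Cl, -1), 1 nitrato (NO3, -1). Ligand charge sum = -4.
With Pb in oxidation state +4, the complex ion is [Pb...].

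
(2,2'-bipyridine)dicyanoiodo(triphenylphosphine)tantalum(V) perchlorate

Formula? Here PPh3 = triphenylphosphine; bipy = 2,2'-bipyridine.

Ligands: 1 iodo (I, -1), 1 triphenylphosphine (PPh3, neutral), 2 cyano (CN, -1), 1 2,2'-bipyridine (bipy, neutral). Ligand charge sum = -3.
Charge balance with perchlorate (-1) requires 1 complex ion per 2 perchlorate.

[Ta(bipy)(CN)2I(PPh3)](ClO4)2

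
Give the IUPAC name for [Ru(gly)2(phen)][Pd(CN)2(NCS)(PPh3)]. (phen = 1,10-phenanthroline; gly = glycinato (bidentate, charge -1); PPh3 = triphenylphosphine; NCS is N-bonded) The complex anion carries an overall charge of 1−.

The complex anion is given as 1−; its ligand charges sum to -3, so Pd = +2.
A 1:1 salt means the cation carries the equal and opposite charge, 1+.
Cation: ligand charges sum to -2; for the ion to be 1+, Ru = +3.

bis(glycinato)(1,10-phenanthroline)ruthenium(III) dicyanoisothiocyanato(triphenylphosphine)palladate(II)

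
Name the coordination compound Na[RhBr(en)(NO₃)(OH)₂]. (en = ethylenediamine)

sodium bromo(ethylenediamine)dihydroxonitratorhodate(III)

The 1 sodium counter-ion carries a total charge of +1, so each complex ion is 1−.
Ligand charges: 1×nitrato (-1 each), 2×hydroxo (-1 each), 1×bromo (-1 each), 1×ethylenediamine (neutral); total -4. So Rh + (-4) = 1−, giving Rh = +3.
Ligands are named alphabetically: bromo before ethylenediamine before hydroxo before nitrato.
The complex ion is anionic, so rhodium takes the -ate form rhodate(III).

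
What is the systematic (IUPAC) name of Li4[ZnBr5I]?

lithium pentabromoiodozincate(II)

The 4 lithium counter-ions carry a total charge of +4, so each complex ion is 4−.
Ligand charges: 5×bromo (-1 each), 1×iodo (-1 each); total -6. So Zn + (-6) = 4−, giving Zn = +2.
Ligands are named alphabetically: bromo before iodo.
The complex ion is anionic, so zinc takes the -ate form zincate(II).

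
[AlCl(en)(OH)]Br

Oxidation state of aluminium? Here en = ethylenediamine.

1 bromide outside the brackets (-1 each) → the complex ion is 1+.
Ligand charges: 1×Cl = -1; 1×OH = -1; 1×en neutral; sum -2.
Al + (-2) = 1+ ⇒ Al is +3.

+3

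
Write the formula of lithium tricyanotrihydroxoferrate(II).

Li4[Fe(CN)3(OH)3]

Ligands: 3 hydroxo (OH, -1), 3 cyano (CN, -1). Ligand charge sum = -6.
With Fe in oxidation state +2, the complex ion is [Fe...]^4−.
Charge balance with lithium (+1) requires 1 complex ion per 4 lithium.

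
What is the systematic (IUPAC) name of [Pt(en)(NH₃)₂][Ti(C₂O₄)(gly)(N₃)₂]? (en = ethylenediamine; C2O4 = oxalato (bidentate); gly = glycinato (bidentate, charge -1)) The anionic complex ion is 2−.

diammine(ethylenediamine)platinum(II) diazido(glycinato)oxalatotitanate(III)

Both ions are complex: the cation is named first with the plain metal name, the anion second with the -ate form; each ion's ligands are alphabetised independently.
The complex anion is given as 2−; its ligand charges sum to -5, so Ti = +3.
A 1:1 salt means the cation carries the equal and opposite charge, 2+.
Cation: ligand charges sum to 0; for the ion to be 2+, Pt = +2.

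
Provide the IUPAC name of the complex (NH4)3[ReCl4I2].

ammonium tetrachlorodiiodorhenate(III)

The 3 ammonium counter-ions carry a total charge of +3, so each complex ion is 3−.
Ligand charges: 4×chloro (-1 each), 2×iodo (-1 each); total -6. So Re + (-6) = 3−, giving Re = +3.
Ligands are named alphabetically: chloro before iodo.
The complex ion is anionic, so rhenium takes the -ate form rhenate(III).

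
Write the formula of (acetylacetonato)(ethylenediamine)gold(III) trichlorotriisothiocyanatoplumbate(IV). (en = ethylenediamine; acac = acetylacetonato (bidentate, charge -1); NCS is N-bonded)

[Au(acac)(en)][PbCl3(NCS)3]

Cation [Au…]: ligand charges -1, Au(III) ⇒ ion charge 2+.
Anion [Pb…]: ligand charges -6, Pb(IV) ⇒ ion charge 2−.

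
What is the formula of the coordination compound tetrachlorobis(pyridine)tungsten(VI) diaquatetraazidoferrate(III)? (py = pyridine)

Cation [W…]: ligand charges -4, W(VI) ⇒ ion charge 2+.
Anion [Fe…]: ligand charges -4, Fe(III) ⇒ ion charge 1−.

[WCl4(py)2][Fe(H2O)2(N3)4]2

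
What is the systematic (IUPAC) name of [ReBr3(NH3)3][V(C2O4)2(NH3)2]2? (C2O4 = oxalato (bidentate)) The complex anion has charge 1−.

triamminetribromorhenium(V) diamminedioxalatovanadate(III)

Both ions are complex: the cation is named first with the plain metal name, the anion second with the -ate form; each ion's ligands are alphabetised independently.
The complex anion is given as 1−; its ligand charges sum to -4, so V = +3.
With 2 anions per cation, the cation must be 2×1 = 2+.
Cation: ligand charges sum to -3; for the ion to be 2+, Re = +5.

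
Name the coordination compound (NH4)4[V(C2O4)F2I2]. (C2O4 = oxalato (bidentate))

ammonium difluorodiiodooxalatovanadate(II)

The 4 ammonium counter-ions carry a total charge of +4, so each complex ion is 4−.
Ligand charges: 2×fluoro (-1 each), 1×oxalato (-2 each), 2×iodo (-1 each); total -6. So V + (-6) = 4−, giving V = +2.
Ligands are named alphabetically: fluoro before iodo before oxalato.
The complex ion is anionic, so vanadium takes the -ate form vanadate(II).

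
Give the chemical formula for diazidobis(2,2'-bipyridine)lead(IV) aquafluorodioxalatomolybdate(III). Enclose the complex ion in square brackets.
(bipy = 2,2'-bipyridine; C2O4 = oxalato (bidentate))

[Pb(bipy)2(N3)2][Mo(C2O4)2F(H2O)]

Cation [Pb…]: ligand charges -2, Pb(IV) ⇒ ion charge 2+.
Anion [Mo…]: ligand charges -5, Mo(III) ⇒ ion charge 2−.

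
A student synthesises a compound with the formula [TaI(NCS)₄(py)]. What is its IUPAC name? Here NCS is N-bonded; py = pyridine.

There is no counter-ion, so the complex is neutral overall.
Ligand charges: 4×isothiocyanato (-1 each), 1×pyridine (neutral), 1×iodo (-1 each); total -5. So Ta + (-5) = 0, giving Ta = +5.
Ligands are named alphabetically: iodo before isothiocyanato before pyridine.

iodotetraisothiocyanato(pyridine)tantalum(V)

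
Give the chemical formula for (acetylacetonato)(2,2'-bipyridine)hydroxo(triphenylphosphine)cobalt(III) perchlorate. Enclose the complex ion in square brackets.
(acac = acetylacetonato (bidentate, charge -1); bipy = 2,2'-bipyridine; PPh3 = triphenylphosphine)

[Co(acac)(bipy)(OH)(PPh3)]ClO4

Ligands: 1 acetylacetonato (acac, -1), 1 2,2'-bipyridine (bipy, neutral), 1 triphenylphosphine (PPh3, neutral), 1 hydroxo (OH, -1). Ligand charge sum = -2.
Charge balance with perchlorate (-1) requires 1 complex ion per 1 perchlorate.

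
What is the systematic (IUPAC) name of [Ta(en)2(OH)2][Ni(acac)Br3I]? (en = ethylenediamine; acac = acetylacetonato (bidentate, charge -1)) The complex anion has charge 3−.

Both ions are complex: the cation is named first with the plain metal name, the anion second with the -ate form; each ion's ligands are alphabetised independently.
The complex anion is given as 3−; its ligand charges sum to -5, so Ni = +2.
A 1:1 salt means the cation carries the equal and opposite charge, 3+.
Cation: ligand charges sum to -2; for the ion to be 3+, Ta = +5.

bis(ethylenediamine)dihydroxotantalum(V) (acetylacetonato)tribromoiodonickelate(II)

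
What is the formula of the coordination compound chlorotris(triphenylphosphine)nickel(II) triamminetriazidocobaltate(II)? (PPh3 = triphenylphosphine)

Cation [Ni…]: ligand charges -1, Ni(II) ⇒ ion charge 1+.
Anion [Co…]: ligand charges -3, Co(II) ⇒ ion charge 1−.
One 1+ cation balances one 1− anion.

[NiCl(PPh3)3][Co(N3)3(NH3)3]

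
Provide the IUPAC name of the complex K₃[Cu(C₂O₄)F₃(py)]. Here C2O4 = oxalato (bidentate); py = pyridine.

The 3 potassium counter-ions carry a total charge of +3, so each complex ion is 3−.
Ligand charges: 1×oxalato (-2 each), 1×pyridine (neutral), 3×fluoro (-1 each); total -5. So Cu + (-5) = 3−, giving Cu = +2.
The complex ion is anionic, so copper takes the -ate form cuprate(II).

potassium trifluorooxalato(pyridine)cuprate(II)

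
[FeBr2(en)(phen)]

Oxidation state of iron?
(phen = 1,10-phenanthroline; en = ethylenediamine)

No counter-ion: the bracketed complex is neutral.
Ligand charges: 2×Br = -2; 1×phen neutral; 1×en neutral; sum -2.
Fe + (-2) = 0 ⇒ Fe is +2.

+2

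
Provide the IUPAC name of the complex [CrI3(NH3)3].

There is no counter-ion, so the complex is neutral overall.
Ligand charges: 3×iodo (-1 each), 3×ammine (neutral); total -3. So Cr + (-3) = 0, giving Cr = +3.
Ligands are named alphabetically: ammine before iodo.

triamminetriiodochromium(III)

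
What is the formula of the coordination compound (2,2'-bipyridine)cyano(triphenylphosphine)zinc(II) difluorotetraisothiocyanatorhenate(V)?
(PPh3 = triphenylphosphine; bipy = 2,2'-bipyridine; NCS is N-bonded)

[Zn(bipy)(CN)(PPh3)][ReF2(NCS)4]

Cation [Zn…]: ligand charges -1, Zn(II) ⇒ ion charge 1+.
Anion [Re…]: ligand charges -6, Re(V) ⇒ ion charge 1−.
One 1+ cation balances one 1− anion.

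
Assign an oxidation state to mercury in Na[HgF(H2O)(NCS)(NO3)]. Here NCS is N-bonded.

+2

1 sodium outside the brackets (+1 each) → the complex ion is 1−.
Ligand charges: 1×NCS = -1; 1×F = -1; 1×H2O neutral; 1×NO3 = -1; sum -3.
Hg + (-3) = 1− ⇒ Hg is +2.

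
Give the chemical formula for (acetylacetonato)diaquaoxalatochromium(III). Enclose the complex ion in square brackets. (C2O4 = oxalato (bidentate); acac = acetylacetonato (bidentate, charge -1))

Ligands: 1 oxalato (C2O4, -2), 1 acetylacetonato (acac, -1), 2 aqua (H2O, neutral). Ligand charge sum = -3.
With Cr in oxidation state +3, the complex ion is [Cr...].

[Cr(acac)(C2O4)(H2O)2]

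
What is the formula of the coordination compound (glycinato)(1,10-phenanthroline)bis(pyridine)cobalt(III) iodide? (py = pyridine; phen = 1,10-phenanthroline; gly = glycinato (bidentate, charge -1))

[Co(gly)(phen)(py)2]I2

Ligands: 2 pyridine (py, neutral), 1 1,10-phenanthroline (phen, neutral), 1 glycinato (gly, -1). Ligand charge sum = -1.
With Co in oxidation state +3, the complex ion is [Co...]^2+.
Charge balance with iodide (-1) requires 1 complex ion per 2 iodide.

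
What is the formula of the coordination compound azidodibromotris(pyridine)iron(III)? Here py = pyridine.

Ligands: 2 bromo (Br, -1), 1 azido (N3, -1), 3 pyridine (py, neutral). Ligand charge sum = -3.
With Fe in oxidation state +3, the complex ion is [Fe...].

[FeBr2(N3)(py)3]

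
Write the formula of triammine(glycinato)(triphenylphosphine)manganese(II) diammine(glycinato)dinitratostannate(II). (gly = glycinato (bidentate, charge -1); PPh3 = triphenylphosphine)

Cation [Mn…]: ligand charges -1, Mn(II) ⇒ ion charge 1+.
Anion [Sn…]: ligand charges -3, Sn(II) ⇒ ion charge 1−.
One 1+ cation balances one 1− anion.

[Mn(gly)(NH3)3(PPh3)][Sn(gly)(NH3)2(NO3)2]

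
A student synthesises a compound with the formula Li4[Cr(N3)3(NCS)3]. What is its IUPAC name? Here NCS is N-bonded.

lithium triazidotriisothiocyanatochromate(II)

The 4 lithium counter-ions carry a total charge of +4, so each complex ion is 4−.
Ligand charges: 3×isothiocyanato (-1 each), 3×azido (-1 each); total -6. So Cr + (-6) = 4−, giving Cr = +2.
The complex ion is anionic, so chromium takes the -ate form chromate(II).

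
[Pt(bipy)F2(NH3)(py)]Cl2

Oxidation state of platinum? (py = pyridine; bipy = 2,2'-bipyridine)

2 chloride outside the brackets (-1 each) → the complex ion is 2+.
Ligand charges: 1×py neutral; 1×bipy neutral; 1×NH3 neutral; 2×F = -2; sum -2.
Pt + (-2) = 2+ ⇒ Pt is +4.

+4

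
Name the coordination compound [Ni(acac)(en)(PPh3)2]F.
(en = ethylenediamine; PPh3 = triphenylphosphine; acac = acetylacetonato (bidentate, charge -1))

The 1 fluoride counter-ion carries a total charge of -1, so each complex ion is 1+.
Ligand charges: 1×ethylenediamine (neutral), 2×triphenylphosphine (neutral), 1×acetylacetonato (-1 each); total -1. So Ni + (-1) = 1+, giving Ni = +2.
Ligands are named alphabetically: acetylacetonato before ethylenediamine before triphenylphosphine.

(acetylacetonato)(ethylenediamine)bis(triphenylphosphine)nickel(II) fluoride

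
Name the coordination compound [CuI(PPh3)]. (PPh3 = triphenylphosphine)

iodo(triphenylphosphine)copper(I)

There is no counter-ion, so the complex is neutral overall.
Ligand charges: 1×triphenylphosphine (neutral), 1×iodo (-1 each); total -1. So Cu + (-1) = 0, giving Cu = +1.
Ligands are named alphabetically: iodo before triphenylphosphine.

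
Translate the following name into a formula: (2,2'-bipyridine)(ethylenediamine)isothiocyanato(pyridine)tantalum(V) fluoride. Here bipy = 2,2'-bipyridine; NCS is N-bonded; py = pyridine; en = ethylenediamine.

[Ta(bipy)(en)(NCS)(py)]F4

Ligands: 1 2,2'-bipyridine (bipy, neutral), 1 isothiocyanato (NCS, -1), 1 pyridine (py, neutral), 1 ethylenediamine (en, neutral). Ligand charge sum = -1.
With Ta in oxidation state +5, the complex ion is [Ta...]^4+.
Charge balance with fluoride (-1) requires 1 complex ion per 4 fluoride.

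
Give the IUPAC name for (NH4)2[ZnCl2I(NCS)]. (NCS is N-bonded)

ammonium dichloroiodoisothiocyanatozincate(II)

The 2 ammonium counter-ions carry a total charge of +2, so each complex ion is 2−.
Ligand charges: 1×isothiocyanato (-1 each), 1×iodo (-1 each), 2×chloro (-1 each); total -4. So Zn + (-4) = 2−, giving Zn = +2.
The complex ion is anionic, so zinc takes the -ate form zincate(II).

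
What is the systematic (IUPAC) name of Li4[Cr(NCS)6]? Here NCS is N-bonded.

The 4 lithium counter-ions carry a total charge of +4, so each complex ion is 4−.
Ligand charges: 6×isothiocyanato (-1 each); total -6. So Cr + (-6) = 4−, giving Cr = +2.
The complex ion is anionic, so chromium takes the -ate form chromate(II).

lithium hexaisothiocyanatochromate(II)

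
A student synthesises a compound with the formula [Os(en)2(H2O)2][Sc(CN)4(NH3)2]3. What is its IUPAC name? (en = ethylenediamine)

Scandium is always +3 in its complexes; the anion's ligand charges sum to -4, so the complex anion is 1−.
With 3 anions per cation, the cation must be 3×1 = 3+.
Cation: ligand charges sum to 0; for the ion to be 3+, Os = +3.

diaquabis(ethylenediamine)osmium(III) diamminetetracyanoscandate(III)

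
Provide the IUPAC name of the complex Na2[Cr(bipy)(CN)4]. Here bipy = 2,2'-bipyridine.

The 2 sodium counter-ions carry a total charge of +2, so each complex ion is 2−.
Ligand charges: 1×2,2'-bipyridine (neutral), 4×cyano (-1 each); total -4. So Cr + (-4) = 2−, giving Cr = +2.
Ligands are named alphabetically: bipyridine before cyano.
The complex ion is anionic, so chromium takes the -ate form chromate(II).

sodium (2,2'-bipyridine)tetracyanochromate(II)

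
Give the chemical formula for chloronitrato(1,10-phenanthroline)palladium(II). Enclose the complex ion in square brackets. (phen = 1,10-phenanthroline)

[PdCl(NO3)(phen)]

Ligands: 1 chloro (Cl, -1), 1 nitrato (NO3, -1), 1 1,10-phenanthroline (phen, neutral). Ligand charge sum = -2.
With Pd in oxidation state +2, the complex ion is [Pd...].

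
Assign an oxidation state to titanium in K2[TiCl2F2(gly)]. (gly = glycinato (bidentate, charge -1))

2 potassium outside the brackets (+1 each) → the complex ion is 2−.
Ligand charges: 1×gly = -1; 2×Cl = -2; 2×F = -2; sum -5.
Ti + (-5) = 2− ⇒ Ti is +3.

+3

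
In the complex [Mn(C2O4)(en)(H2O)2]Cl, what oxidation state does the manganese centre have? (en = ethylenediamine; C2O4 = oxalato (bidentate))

+3

1 chloride outside the brackets (-1 each) → the complex ion is 1+.
Ligand charges: 1×en neutral; 2×H2O neutral; 1×C2O4 = -2; sum -2.
Mn + (-2) = 1+ ⇒ Mn is +3.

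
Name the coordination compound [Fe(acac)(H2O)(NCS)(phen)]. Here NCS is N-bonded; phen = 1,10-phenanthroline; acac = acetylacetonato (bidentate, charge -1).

(acetylacetonato)aquaisothiocyanato(1,10-phenanthroline)iron(II)

There is no counter-ion, so the complex is neutral overall.
Ligand charges: 1×aqua (neutral), 1×isothiocyanato (-1 each), 1×1,10-phenanthroline (neutral), 1×acetylacetonato (-1 each); total -2. So Fe + (-2) = 0, giving Fe = +2.
Ligands are named alphabetically: acetylacetonato before aqua before isothiocyanato before phenanthroline.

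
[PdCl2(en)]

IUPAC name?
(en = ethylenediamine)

dichloro(ethylenediamine)palladium(II)

There is no counter-ion, so the complex is neutral overall.
Ligand charges: 2×chloro (-1 each), 1×ethylenediamine (neutral); total -2. So Pd + (-2) = 0, giving Pd = +2.
Ligands are named alphabetically: chloro before ethylenediamine.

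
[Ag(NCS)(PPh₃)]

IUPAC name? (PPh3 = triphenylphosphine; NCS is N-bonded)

isothiocyanato(triphenylphosphine)silver(I)

There is no counter-ion, so the complex is neutral overall.
Ligand charges: 1×triphenylphosphine (neutral), 1×isothiocyanato (-1 each); total -1. So Ag + (-1) = 0, giving Ag = +1.
Ligands are named alphabetically: isothiocyanato before triphenylphosphine.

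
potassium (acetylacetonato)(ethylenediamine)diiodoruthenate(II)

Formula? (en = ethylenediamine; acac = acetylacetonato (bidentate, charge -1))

Ligands: 2 iodo (I, -1), 1 ethylenediamine (en, neutral), 1 acetylacetonato (acac, -1). Ligand charge sum = -3.
With Ru in oxidation state +2, the complex ion is [Ru...]^1−.
Charge balance with potassium (+1) requires 1 complex ion per 1 potassium.

K[Ru(acac)(en)I2]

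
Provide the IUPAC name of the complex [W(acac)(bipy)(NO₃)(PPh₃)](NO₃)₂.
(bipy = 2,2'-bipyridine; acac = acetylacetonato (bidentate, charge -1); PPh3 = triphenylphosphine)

(acetylacetonato)(2,2'-bipyridine)nitrato(triphenylphosphine)tungsten(IV) nitrate

The 2 nitrate counter-ions carry a total charge of -2, so each complex ion is 2+.
Ligand charges: 1×2,2'-bipyridine (neutral), 1×acetylacetonato (-1 each), 1×triphenylphosphine (neutral), 1×nitrato (-1 each); total -2. So W + (-2) = 2+, giving W = +4.
Ligands are named alphabetically: acetylacetonato before bipyridine before nitrato before triphenylphosphine.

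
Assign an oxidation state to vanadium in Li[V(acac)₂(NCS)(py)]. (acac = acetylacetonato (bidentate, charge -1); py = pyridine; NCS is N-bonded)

+2

1 lithium outside the brackets (+1 each) → the complex ion is 1−.
Ligand charges: 2×acac = -2; 1×py neutral; 1×NCS = -1; sum -3.
V + (-3) = 1− ⇒ V is +2.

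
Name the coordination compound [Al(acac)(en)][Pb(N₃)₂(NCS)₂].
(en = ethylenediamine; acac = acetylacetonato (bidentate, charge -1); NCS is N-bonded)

(acetylacetonato)(ethylenediamine)aluminium(III) diazidodiisothiocyanatoplumbate(II)

Both ions are complex: the cation is named first with the plain metal name, the anion second with the -ate form; each ion's ligands are alphabetised independently.
Aluminium is always +3 in its complexes; the cation's ligand charges sum to -1, so the complex cation is 2+.
A 1:1 salt means the anion carries the equal and opposite charge, 2−.
Anion: ligand charges sum to -4; for the ion to be 2−, Pb = +2.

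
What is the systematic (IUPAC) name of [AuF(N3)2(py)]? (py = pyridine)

There is no counter-ion, so the complex is neutral overall.
Ligand charges: 1×fluoro (-1 each), 2×azido (-1 each), 1×pyridine (neutral); total -3. So Au + (-3) = 0, giving Au = +3.
Ligands are named alphabetically: azido before fluoro before pyridine.

diazidofluoro(pyridine)gold(III)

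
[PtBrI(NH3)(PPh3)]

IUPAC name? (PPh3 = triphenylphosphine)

amminebromoiodo(triphenylphosphine)platinum(II)

There is no counter-ion, so the complex is neutral overall.
Ligand charges: 1×bromo (-1 each), 1×triphenylphosphine (neutral), 1×ammine (neutral), 1×iodo (-1 each); total -2. So Pt + (-2) = 0, giving Pt = +2.
Ligands are named alphabetically: ammine before bromo before iodo before triphenylphosphine.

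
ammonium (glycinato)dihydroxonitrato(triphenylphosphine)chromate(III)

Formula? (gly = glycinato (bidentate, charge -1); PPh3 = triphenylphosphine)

Ligands: 2 hydroxo (OH, -1), 1 glycinato (gly, -1), 1 nitrato (NO3, -1), 1 triphenylphosphine (PPh3, neutral). Ligand charge sum = -4.
Charge balance with ammonium (+1) requires 1 complex ion per 1 ammonium.

NH4[Cr(gly)(NO3)(OH)2(PPh3)]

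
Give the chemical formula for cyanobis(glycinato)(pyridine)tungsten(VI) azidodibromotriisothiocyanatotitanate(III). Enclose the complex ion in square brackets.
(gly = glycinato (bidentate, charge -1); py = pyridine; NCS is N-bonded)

Cation [W…]: ligand charges -3, W(VI) ⇒ ion charge 3+.
Anion [Ti…]: ligand charges -6, Ti(III) ⇒ ion charge 3−.
One 3+ cation balances one 3− anion.

[W(CN)(gly)2(py)][TiBr2(N3)(NCS)3]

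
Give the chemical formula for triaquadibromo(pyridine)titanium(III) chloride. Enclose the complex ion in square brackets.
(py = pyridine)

[TiBr2(H2O)3(py)]Cl

Ligands: 3 aqua (H2O, neutral), 2 bromo (Br, -1), 1 pyridine (py, neutral). Ligand charge sum = -2.
Charge balance with chloride (-1) requires 1 complex ion per 1 chloride.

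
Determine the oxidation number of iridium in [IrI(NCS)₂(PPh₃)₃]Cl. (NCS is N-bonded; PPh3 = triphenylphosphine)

+4

1 chloride outside the brackets (-1 each) → the complex ion is 1+.
Ligand charges: 1×I = -1; 2×NCS = -2; 3×PPh3 neutral; sum -3.
Ir + (-3) = 1+ ⇒ Ir is +4.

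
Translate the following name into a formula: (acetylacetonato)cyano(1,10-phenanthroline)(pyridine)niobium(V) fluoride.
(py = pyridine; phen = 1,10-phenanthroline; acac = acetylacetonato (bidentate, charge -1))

Ligands: 1 pyridine (py, neutral), 1 1,10-phenanthroline (phen, neutral), 1 acetylacetonato (acac, -1), 1 cyano (CN, -1). Ligand charge sum = -2.
With Nb in oxidation state +5, the complex ion is [Nb...]^3+.
Charge balance with fluoride (-1) requires 1 complex ion per 3 fluoride.

[Nb(acac)(CN)(phen)(py)]F3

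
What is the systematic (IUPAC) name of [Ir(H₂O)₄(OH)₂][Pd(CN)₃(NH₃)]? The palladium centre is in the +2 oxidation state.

tetraaquadihydroxoiridium(III) amminetricyanopalladate(II)

Both ions are complex: the cation is named first with the plain metal name, the anion second with the -ate form; each ion's ligands are alphabetised independently.
Pd is given as +2; the anion's ligand charges sum to -3, so the complex anion is 1−.
A 1:1 salt means the cation carries the equal and opposite charge, 1+.
Cation: ligand charges sum to -2; for the ion to be 1+, Ir = +3.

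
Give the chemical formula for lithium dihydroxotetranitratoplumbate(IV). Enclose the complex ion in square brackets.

Li2[Pb(NO3)4(OH)2]

Ligands: 2 hydroxo (OH, -1), 4 nitrato (NO3, -1). Ligand charge sum = -6.
Charge balance with lithium (+1) requires 1 complex ion per 2 lithium.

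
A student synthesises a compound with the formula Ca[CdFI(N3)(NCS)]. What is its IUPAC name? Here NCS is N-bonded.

calcium azidofluoroiodoisothiocyanatocadmate(II)

The 1 calcium counter-ion carries a total charge of +2, so each complex ion is 2−.
Ligand charges: 1×iodo (-1 each), 1×fluoro (-1 each), 1×azido (-1 each), 1×isothiocyanato (-1 each); total -4. So Cd + (-4) = 2−, giving Cd = +2.
Ligands are named alphabetically: azido before fluoro before iodo before isothiocyanato.
The complex ion is anionic, so cadmium takes the -ate form cadmate(II).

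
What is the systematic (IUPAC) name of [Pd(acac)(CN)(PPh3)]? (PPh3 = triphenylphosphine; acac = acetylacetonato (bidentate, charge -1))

There is no counter-ion, so the complex is neutral overall.
Ligand charges: 1×triphenylphosphine (neutral), 1×acetylacetonato (-1 each), 1×cyano (-1 each); total -2. So Pd + (-2) = 0, giving Pd = +2.
Ligands are named alphabetically: acetylacetonato before cyano before triphenylphosphine.

(acetylacetonato)cyano(triphenylphosphine)palladium(II)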